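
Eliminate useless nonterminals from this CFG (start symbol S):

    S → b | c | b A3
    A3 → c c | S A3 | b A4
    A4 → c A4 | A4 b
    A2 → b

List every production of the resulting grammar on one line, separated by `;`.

Generating nonterminals: {A2, A3, S}.
Reachable from S after that: {A3, S}.
Removed useless symbols: {A2, A4} and every production mentioning them.

S → b | c | b A3; A3 → c c | S A3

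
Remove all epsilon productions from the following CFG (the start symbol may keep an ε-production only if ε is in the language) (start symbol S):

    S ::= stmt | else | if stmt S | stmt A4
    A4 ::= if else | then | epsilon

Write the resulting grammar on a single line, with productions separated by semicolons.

S ::= stmt | else | if stmt S | stmt A4; A4 ::= if else | then

Nullable set = {A4}.
ε ∉ L(G), so no ε-production is kept.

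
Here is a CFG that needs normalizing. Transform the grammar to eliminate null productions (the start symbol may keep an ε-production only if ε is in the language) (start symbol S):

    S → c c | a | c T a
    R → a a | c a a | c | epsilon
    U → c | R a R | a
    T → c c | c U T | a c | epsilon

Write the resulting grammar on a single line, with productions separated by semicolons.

S → c c | a | c T a | c a; R → a a | c a a | c; U → c | R a R | R a | a R | a; T → c c | c U T | c U | a c

The nullable symbols are {R, T}.
ε ∉ L(G), so no ε-production is kept.
Add the nullable-subset variants: S → c T a gives c T a | c a. U → R a R gives R a R | R a | a R | a. T → c U T gives c U T | c U.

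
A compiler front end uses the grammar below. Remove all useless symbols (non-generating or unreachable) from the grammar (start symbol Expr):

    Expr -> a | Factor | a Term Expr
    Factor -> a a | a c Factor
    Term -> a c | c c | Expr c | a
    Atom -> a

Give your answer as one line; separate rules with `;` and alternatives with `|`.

Generating nonterminals: {Atom, Expr, Factor, Term}.
Reachable from Expr after that: {Expr, Factor, Term}.
Removed useless symbols: {Atom} and every production mentioning them.

Expr -> a | Factor | a Term Expr; Factor -> a a | a c Factor; Term -> a c | c c | Expr c | a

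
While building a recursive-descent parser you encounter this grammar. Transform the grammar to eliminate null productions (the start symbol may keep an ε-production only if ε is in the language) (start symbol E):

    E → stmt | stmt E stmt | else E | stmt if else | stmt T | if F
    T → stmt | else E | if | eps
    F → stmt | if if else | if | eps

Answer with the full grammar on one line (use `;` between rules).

Nullable set = {F, T}.
ε ∉ L(G), so no ε-production is kept.
For each production, add variants omitting each subset of nullable occurrences: E → if F gives if F | if.

E → stmt | stmt E stmt | else E | stmt if else | stmt T | if F | if; T → stmt | else E | if; F → stmt | if if else | if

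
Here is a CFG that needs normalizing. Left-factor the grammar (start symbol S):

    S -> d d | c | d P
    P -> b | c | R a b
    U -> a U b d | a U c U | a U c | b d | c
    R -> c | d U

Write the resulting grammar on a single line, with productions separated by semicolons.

S -> c | d S'; P -> b | c | R a b; U -> b d | c | a U U'; R -> c | d U; S' -> d | P; U' -> b d | c U''; U'' -> U | ε

S has alternatives sharing prefix 'd': factor to S → d S' with S' → d | P.
U has alternatives sharing prefix 'a U': factor to U → a U U' with U' → b d | c U | c.
U' has alternatives sharing prefix 'c': factor to U' → c U'' with U'' → U | ε.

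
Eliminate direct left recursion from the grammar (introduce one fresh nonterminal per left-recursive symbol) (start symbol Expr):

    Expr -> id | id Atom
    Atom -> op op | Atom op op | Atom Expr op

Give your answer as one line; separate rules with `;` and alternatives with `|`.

Directly left-recursive nonterminal: Atom.
For Atom: α = {op op, Expr op}, β = {op op}. Rewrite as Atom → β Atom1 and Atom1 → α Atom1 | ε.

Expr -> id | id Atom; Atom -> op op Atom1; Atom1 -> op op Atom1 | Expr op Atom1 | ε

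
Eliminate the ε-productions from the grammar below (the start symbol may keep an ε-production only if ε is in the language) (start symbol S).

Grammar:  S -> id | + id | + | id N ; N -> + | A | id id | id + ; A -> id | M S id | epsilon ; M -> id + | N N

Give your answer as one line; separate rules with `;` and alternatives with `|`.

Nullable nonterminals: {A, M, N}.
ε ∉ L(G), so no ε-production is kept.
Expand every rule over subsets of its nullable positions: A → M S id gives M S id | S id. M → N N gives N N | N.

S -> id | + id | + | id N; N -> + | A | id id | id +; A -> id | M S id | S id; M -> id + | N N | N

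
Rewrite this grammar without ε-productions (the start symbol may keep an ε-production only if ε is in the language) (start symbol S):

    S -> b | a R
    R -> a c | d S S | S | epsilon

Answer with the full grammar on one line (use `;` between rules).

S -> b | a R | a; R -> a c | d S S | S

The nullable symbols are {R}.
ε ∉ L(G), so no ε-production is kept.
Expand every rule over subsets of its nullable positions: S → a R gives a R | a.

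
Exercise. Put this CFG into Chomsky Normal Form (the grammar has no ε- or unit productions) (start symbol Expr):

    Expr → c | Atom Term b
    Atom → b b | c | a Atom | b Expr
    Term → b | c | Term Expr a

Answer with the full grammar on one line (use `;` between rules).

Expr → c | Atom Y1; Atom → X1 X1 | c | X2 Atom | X1 Expr; Term → b | c | Term Y2; X1 → b; X2 → a; Y1 → Term X1; Y2 → Expr X2

Introduce a nonterminal for each terminal appearing in a rule of length ≥ 2: X1 → b, X2 → a.
Binarize each right-hand side of length ≥ 3 by chaining fresh nonterminals (Y1, Y2, …): affected rules were Expr → Atom Term X1; Term → Term Expr X2.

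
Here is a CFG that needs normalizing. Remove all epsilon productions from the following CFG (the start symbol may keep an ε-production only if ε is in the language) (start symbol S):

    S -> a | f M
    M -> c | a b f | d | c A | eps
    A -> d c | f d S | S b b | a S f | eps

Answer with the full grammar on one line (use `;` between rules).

S -> a | f M | f; M -> c | a b f | d | c A; A -> d c | f d S | S b b | a S f

Nullable nonterminals: {A, M}.
ε ∉ L(G), so no ε-production is kept.
Expand every rule over subsets of its nullable positions: S → f M gives f M | f.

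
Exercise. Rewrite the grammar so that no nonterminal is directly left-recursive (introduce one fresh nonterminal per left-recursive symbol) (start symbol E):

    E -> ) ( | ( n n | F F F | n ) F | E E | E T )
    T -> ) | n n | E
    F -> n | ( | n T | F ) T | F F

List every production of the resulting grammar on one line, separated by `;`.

Left recursion appears on E, F.
For E: α = {E, T )}, β = {) (, ( n n, F F F, n ) F}. Rewrite as E → β E' and E' → α E' | ε.
For F: α = {) T, F}, β = {n, (, n T}. Rewrite as F → β F' and F' → α F' | ε.

E -> ) ( E' | ( n n E' | F F F E' | n ) F E'; T -> ) | n n | E; F -> n F' | ( F' | n T F'; E' -> E E' | T ) E' | ε; F' -> ) T F' | F F' | ε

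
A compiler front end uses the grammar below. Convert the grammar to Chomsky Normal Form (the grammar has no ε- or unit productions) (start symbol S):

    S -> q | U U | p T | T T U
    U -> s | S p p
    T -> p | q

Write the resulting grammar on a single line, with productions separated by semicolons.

S -> q | U U | X1 T | T Y1; U -> s | S Y2; T -> p | q; X1 -> p; Y1 -> T U; Y2 -> X1 X1

Introduce a nonterminal for each terminal appearing in a rule of length ≥ 2: X1 → p.
Binarize each right-hand side of length ≥ 3 by chaining fresh nonterminals (Y1, Y2, …): affected rules were S → T T U; U → S X1 X1.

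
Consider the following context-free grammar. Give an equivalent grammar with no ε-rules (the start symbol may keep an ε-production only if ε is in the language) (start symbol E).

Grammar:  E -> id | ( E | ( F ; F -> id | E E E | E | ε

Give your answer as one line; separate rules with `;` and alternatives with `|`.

Nullable set = {F}.
ε ∉ L(G), so no ε-production is kept.
Expand every rule over subsets of its nullable positions: E → ( F gives ( F | (.

E -> id | ( E | ( F | (; F -> id | E E E | E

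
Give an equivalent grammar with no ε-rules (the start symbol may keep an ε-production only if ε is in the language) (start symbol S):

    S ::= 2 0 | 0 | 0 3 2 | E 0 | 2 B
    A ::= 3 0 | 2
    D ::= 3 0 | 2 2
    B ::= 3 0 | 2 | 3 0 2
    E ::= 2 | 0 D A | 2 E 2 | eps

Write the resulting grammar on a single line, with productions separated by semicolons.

The nullable symbols are {E}.
ε ∉ L(G), so no ε-production is kept.
Expand every rule over subsets of its nullable positions: E → 2 E 2 gives 2 E 2 | 2 2.

S ::= 2 0 | 0 | 0 3 2 | E 0 | 2 B; A ::= 3 0 | 2; D ::= 3 0 | 2 2; B ::= 3 0 | 2 | 3 0 2; E ::= 2 | 0 D A | 2 E 2 | 2 2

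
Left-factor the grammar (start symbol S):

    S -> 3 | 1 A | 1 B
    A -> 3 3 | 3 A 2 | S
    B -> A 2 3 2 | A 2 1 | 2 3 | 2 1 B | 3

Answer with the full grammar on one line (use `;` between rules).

S -> 3 | 1 S'; A -> S | 3 A'; B -> 3 | A 2 B' | 2 B''; S' -> A | B; A' -> 3 | A 2; B' -> 3 2 | 1; B'' -> 3 | 1 B

S has alternatives sharing prefix '1': factor to S → 1 S' with S' → A | B.
A has alternatives sharing prefix '3': factor to A → 3 A' with A' → 3 | A 2.
B has alternatives sharing prefix 'A 2': factor to B → A 2 B' with B' → 3 2 | 1.
B has alternatives sharing prefix '2': factor to B → 2 B'' with B'' → 3 | 1 B.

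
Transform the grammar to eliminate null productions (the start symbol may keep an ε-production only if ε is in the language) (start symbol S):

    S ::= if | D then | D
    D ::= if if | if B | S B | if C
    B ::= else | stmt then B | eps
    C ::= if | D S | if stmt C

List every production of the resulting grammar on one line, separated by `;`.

S ::= if | D then | D; D ::= if if | if B | if | S B | S | if C; B ::= else | stmt then B | stmt then; C ::= if | D S | if stmt C

The nullable symbols are {B}.
ε ∉ L(G), so no ε-production is kept.
For each production, add variants omitting each subset of nullable occurrences: D → if B gives if B | if. D → S B gives S B | S. B → stmt then B gives stmt then B | stmt then.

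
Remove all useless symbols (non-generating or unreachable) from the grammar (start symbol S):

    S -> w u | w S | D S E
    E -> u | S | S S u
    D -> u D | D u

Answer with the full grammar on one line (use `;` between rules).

S -> w u | w S

Generating nonterminals: {E, S}.
Reachable from S after that: {S}.
Removed useless symbols: {D, E} and every production mentioning them.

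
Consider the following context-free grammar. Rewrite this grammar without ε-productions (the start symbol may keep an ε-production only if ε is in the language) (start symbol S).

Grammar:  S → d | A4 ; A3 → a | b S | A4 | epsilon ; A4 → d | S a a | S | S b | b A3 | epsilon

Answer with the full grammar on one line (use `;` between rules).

Nullable nonterminals: {A3, A4, S}.
ε ∈ L(G) since S is nullable, so keep S → ε.
Expand every rule over subsets of its nullable positions: A3 → b S gives b S | b. A4 → S a a gives S a a | a a. A4 → S b gives S b | b.

S → d | A4 | epsilon; A3 → a | b S | b | A4; A4 → d | S a a | a a | S | S b | b | b A3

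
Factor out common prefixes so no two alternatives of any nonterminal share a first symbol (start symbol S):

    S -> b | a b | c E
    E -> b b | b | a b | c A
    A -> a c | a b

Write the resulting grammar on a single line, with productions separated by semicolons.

E has alternatives sharing prefix 'b': factor to E → b E' with E' → b | ε.
A has alternatives sharing prefix 'a': factor to A → a A' with A' → c | b.

S -> b | a b | c E; E -> a b | c A | b E'; A -> a A'; E' -> b | eps; A' -> c | b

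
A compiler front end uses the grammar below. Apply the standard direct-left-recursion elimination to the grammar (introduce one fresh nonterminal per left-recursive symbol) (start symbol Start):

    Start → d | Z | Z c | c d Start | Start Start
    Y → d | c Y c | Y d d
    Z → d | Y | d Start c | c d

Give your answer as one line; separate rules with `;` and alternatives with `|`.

Directly left-recursive nonterminals: Start, Y.
For Start: α = {Start}, β = {d, Z, Z c, c d Start}. Rewrite as Start → β Start1 and Start1 → α Start1 | ε.
For Y: α = {d d}, β = {d, c Y c}. Rewrite as Y → β Y1 and Y1 → α Y1 | ε.

Start → d Start1 | Z Start1 | Z c Start1 | c d Start Start1; Y → d Y1 | c Y c Y1; Z → d | Y | d Start c | c d; Start1 → Start Start1 | ε; Y1 → d d Y1 | ε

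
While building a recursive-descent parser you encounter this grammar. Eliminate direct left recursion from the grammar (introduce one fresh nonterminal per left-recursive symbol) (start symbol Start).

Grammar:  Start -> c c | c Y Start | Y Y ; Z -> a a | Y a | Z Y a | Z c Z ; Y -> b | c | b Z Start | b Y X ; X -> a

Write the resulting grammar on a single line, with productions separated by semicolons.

Z is directly left-recursive.
For Z: α = {Y a, c Z}, β = {a a, Y a}. Rewrite as Z → β Z1 and Z1 → α Z1 | ε.

Start -> c c | c Y Start | Y Y; Z -> a a Z1 | Y a Z1; Y -> b | c | b Z Start | b Y X; X -> a; Z1 -> Y a Z1 | c Z Z1 | eps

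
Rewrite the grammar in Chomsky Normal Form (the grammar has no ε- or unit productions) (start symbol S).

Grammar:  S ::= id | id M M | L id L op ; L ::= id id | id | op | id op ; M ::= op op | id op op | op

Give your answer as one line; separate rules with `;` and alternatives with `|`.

S ::= id | X1 Y1 | L Y2; L ::= X1 X1 | id | op | X1 X2; M ::= X2 X2 | X1 Y4 | op; X1 ::= id; X2 ::= op; Y1 ::= M M; Y2 ::= X1 Y3; Y3 ::= L X2; Y4 ::= X2 X2

Introduce a nonterminal for each terminal appearing in a rule of length ≥ 2: X1 → id, X2 → op.
Binarize each right-hand side of length ≥ 3 by chaining fresh nonterminals (Y1, Y2, …): affected rules were S → X1 M M; S → L X1 L X2; M → X1 X2 X2.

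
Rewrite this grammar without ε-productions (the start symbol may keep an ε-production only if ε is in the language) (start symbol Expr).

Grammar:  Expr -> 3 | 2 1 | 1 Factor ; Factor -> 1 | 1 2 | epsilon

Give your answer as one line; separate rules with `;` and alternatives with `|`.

Expr -> 3 | 2 1 | 1 Factor | 1; Factor -> 1 | 1 2

Nullable nonterminals: {Factor}.
ε ∉ L(G), so no ε-production is kept.
Expand every rule over subsets of its nullable positions: Expr → 1 Factor gives 1 Factor | 1.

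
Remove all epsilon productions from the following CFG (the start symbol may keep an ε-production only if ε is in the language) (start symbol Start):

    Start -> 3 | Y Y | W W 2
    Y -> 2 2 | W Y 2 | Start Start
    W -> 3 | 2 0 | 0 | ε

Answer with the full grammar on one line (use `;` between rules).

Nullable nonterminals: {W}.
ε ∉ L(G), so no ε-production is kept.
For each production, add variants omitting each subset of nullable occurrences: Start → W W 2 gives W W 2 | W 2 | 2. Y → W Y 2 gives W Y 2 | Y 2.

Start -> 3 | Y Y | W W 2 | W 2 | 2; Y -> 2 2 | W Y 2 | Y 2 | Start Start; W -> 3 | 2 0 | 0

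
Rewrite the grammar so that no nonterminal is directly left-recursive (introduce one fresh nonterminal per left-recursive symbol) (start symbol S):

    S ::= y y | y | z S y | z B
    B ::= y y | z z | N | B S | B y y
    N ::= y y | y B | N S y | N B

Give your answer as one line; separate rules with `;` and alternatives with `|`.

S ::= y y | y | z S y | z B; B ::= y y B' | z z B' | N B'; N ::= y y N' | y B N'; B' ::= S B' | y y B' | eps; N' ::= S y N' | B N' | eps

Directly left-recursive nonterminals: B, N.
For B: α = {S, y y}, β = {y y, z z, N}. Rewrite as B → β B' and B' → α B' | ε.
For N: α = {S y, B}, β = {y y, y B}. Rewrite as N → β N' and N' → α N' | ε.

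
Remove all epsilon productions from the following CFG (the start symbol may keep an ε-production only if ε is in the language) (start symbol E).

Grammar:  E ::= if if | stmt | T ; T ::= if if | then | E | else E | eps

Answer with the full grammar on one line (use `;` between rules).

E ::= if if | stmt | T | eps; T ::= if if | then | E | else E | else

Nullable set = {E, T}.
ε ∈ L(G) since E is nullable, so keep E → ε.
Add the nullable-subset variants: T → else E gives else E | else.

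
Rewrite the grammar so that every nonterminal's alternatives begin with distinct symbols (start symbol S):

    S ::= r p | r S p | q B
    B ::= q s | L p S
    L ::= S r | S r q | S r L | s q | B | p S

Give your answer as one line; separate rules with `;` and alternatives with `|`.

S ::= q B | r S'; B ::= q s | L p S; L ::= s q | B | p S | S r L'; S' ::= p | S p; L' ::= epsilon | q | L

S has alternatives sharing prefix 'r': factor to S → r S' with S' → p | S p.
L has alternatives sharing prefix 'S r': factor to L → S r L' with L' → ε | q | L.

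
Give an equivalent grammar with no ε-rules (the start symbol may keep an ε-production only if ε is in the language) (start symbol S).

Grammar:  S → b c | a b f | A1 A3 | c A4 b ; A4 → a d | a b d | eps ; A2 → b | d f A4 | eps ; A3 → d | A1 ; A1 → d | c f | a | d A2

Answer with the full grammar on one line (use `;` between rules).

S → b c | a b f | A1 A3 | c A4 b | c b; A4 → a d | a b d; A2 → b | d f A4 | d f; A3 → d | A1; A1 → d | c f | a | d A2

Nullable set = {A2, A4}.
ε ∉ L(G), so no ε-production is kept.
Expand every rule over subsets of its nullable positions: S → c A4 b gives c A4 b | c b. A2 → d f A4 gives d f A4 | d f.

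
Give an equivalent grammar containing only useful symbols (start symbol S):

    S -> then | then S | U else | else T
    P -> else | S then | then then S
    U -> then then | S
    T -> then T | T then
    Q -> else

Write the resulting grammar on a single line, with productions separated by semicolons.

S -> then | then S | U else; U -> then then | S

Generating nonterminals: {P, Q, S, U}.
Reachable from S after that: {S, U}.
Removed useless symbols: {P, Q, T} and every production mentioning them.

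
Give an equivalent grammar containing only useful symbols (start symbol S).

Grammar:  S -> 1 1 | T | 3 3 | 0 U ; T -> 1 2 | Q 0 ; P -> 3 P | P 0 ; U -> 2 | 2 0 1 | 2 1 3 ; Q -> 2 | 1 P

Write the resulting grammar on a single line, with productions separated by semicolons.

Generating nonterminals: {Q, S, T, U}.
Reachable from S after that: {Q, S, T, U}.
Removed useless symbols: {P} and every production mentioning them.

S -> 1 1 | T | 3 3 | 0 U; T -> 1 2 | Q 0; U -> 2 | 2 0 1 | 2 1 3; Q -> 2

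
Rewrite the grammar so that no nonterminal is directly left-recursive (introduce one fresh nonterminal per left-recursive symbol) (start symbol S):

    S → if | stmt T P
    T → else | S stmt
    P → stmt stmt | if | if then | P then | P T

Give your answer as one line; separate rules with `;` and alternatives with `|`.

S → if | stmt T P; T → else | S stmt; P → stmt stmt P' | if P' | if then P'; P' → then P' | T P' | ε

Left recursion appears on P.
For P: α = {then, T}, β = {stmt stmt, if, if then}. Rewrite as P → β P' and P' → α P' | ε.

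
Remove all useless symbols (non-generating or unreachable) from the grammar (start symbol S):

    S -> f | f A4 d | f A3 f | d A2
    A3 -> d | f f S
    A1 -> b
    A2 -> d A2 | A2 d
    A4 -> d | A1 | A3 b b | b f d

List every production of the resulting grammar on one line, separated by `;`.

S -> f | f A4 d | f A3 f; A3 -> d | f f S; A1 -> b; A4 -> d | A1 | A3 b b | b f d

Generating nonterminals: {A1, A3, A4, S}.
Reachable from S after that: {A1, A3, A4, S}.
Removed useless symbols: {A2} and every production mentioning them.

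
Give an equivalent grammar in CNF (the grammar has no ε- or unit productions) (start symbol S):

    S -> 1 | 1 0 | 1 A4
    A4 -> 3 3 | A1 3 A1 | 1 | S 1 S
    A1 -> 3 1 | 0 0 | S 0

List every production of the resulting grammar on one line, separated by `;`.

Introduce a nonterminal for each terminal appearing in a rule of length ≥ 2: X1 → 1, X2 → 0, X3 → 3.
Binarize each right-hand side of length ≥ 3 by chaining fresh nonterminals (Y1, Y2, …): affected rules were A4 → A1 X3 A1; A4 → S X1 S.

S -> 1 | X1 X2 | X1 A4; A4 -> X3 X3 | A1 Y1 | 1 | S Y2; A1 -> X3 X1 | X2 X2 | S X2; X1 -> 1; X2 -> 0; X3 -> 3; Y1 -> X3 A1; Y2 -> X1 S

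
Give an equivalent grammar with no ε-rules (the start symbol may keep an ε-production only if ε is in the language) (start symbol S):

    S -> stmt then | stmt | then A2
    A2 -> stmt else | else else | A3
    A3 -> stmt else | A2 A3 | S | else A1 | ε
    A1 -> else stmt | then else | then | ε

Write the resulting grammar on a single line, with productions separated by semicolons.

Nullable nonterminals: {A1, A2, A3}.
ε ∉ L(G), so no ε-production is kept.
Expand every rule over subsets of its nullable positions: S → then A2 gives then A2 | then. A3 → A2 A3 gives A2 A3 | A2. A3 → else A1 gives else A1 | else.

S -> stmt then | stmt | then A2 | then; A2 -> stmt else | else else | A3; A3 -> stmt else | A2 A3 | A2 | S | else A1 | else; A1 -> else stmt | then else | then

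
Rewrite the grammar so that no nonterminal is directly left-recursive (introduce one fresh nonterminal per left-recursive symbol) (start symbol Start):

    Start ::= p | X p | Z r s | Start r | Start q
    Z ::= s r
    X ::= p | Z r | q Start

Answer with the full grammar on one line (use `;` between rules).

Start ::= p Start1 | X p Start1 | Z r s Start1; Z ::= s r; X ::= p | Z r | q Start; Start1 ::= r Start1 | q Start1 | ε

Left recursion appears on Start.
For Start: α = {r, q}, β = {p, X p, Z r s}. Rewrite as Start → β Start1 and Start1 → α Start1 | ε.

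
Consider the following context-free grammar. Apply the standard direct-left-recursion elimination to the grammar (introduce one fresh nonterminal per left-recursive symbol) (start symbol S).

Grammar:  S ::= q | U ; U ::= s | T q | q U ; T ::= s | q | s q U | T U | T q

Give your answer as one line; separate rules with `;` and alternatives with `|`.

T is directly left-recursive.
For T: α = {U, q}, β = {s, q, s q U}. Rewrite as T → β T' and T' → α T' | ε.

S ::= q | U; U ::= s | T q | q U; T ::= s T' | q T' | s q U T'; T' ::= U T' | q T' | ε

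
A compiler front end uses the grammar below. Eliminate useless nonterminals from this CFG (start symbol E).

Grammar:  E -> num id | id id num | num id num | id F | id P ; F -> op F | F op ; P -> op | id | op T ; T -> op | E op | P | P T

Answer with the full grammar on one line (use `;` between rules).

Generating nonterminals: {E, P, T}.
Reachable from E after that: {E, P, T}.
Removed useless symbols: {F} and every production mentioning them.

E -> num id | id id num | num id num | id P; P -> op | id | op T; T -> op | E op | P | P T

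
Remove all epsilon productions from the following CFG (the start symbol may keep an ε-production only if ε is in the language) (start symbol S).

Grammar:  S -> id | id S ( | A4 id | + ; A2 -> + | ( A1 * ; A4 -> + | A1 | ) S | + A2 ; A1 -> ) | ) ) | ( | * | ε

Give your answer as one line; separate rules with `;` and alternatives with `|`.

Nullable set = {A1, A4}.
ε ∉ L(G), so no ε-production is kept.
Expand every rule over subsets of its nullable positions: A2 → ( A1 * gives ( A1 * | ( *.

S -> id | id S ( | A4 id | +; A2 -> + | ( A1 * | ( *; A4 -> + | A1 | ) S | + A2; A1 -> ) | ) ) | ( | *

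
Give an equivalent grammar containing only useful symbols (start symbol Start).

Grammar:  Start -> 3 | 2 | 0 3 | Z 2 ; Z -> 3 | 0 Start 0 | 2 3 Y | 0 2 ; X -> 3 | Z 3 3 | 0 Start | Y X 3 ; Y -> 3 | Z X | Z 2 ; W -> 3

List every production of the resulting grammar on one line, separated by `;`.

Start -> 3 | 2 | 0 3 | Z 2; Z -> 3 | 0 Start 0 | 2 3 Y | 0 2; X -> 3 | Z 3 3 | 0 Start | Y X 3; Y -> 3 | Z X | Z 2

Generating nonterminals: {Start, W, X, Y, Z}.
Reachable from Start after that: {Start, X, Y, Z}.
Removed useless symbols: {W} and every production mentioning them.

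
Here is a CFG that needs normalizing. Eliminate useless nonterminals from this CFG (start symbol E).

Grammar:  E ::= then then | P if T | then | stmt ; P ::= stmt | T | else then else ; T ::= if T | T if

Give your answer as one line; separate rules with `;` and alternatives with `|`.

E ::= then then | then | stmt

Generating nonterminals: {E, P}.
Reachable from E after that: {E}.
Removed useless symbols: {P, T} and every production mentioning them.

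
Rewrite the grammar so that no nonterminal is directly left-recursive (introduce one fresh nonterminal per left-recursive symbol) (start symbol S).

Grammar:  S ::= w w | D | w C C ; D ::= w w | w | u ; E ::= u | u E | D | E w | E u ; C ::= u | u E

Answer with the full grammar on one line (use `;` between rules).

Directly left-recursive nonterminal: E.
For E: α = {w, u}, β = {u, u E, D}. Rewrite as E → β E' and E' → α E' | ε.

S ::= w w | D | w C C; D ::= w w | w | u; E ::= u E' | u E E' | D E'; C ::= u | u E; E' ::= w E' | u E' | ε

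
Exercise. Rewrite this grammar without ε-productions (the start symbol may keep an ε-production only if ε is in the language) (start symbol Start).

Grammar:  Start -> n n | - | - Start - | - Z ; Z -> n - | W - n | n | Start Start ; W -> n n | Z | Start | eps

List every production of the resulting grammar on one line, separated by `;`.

Nullable nonterminals: {W}.
ε ∉ L(G), so no ε-production is kept.
For each production, add variants omitting each subset of nullable occurrences: Z → W - n gives W - n | - n.

Start -> n n | - | - Start - | - Z; Z -> n - | W - n | - n | n | Start Start; W -> n n | Z | Start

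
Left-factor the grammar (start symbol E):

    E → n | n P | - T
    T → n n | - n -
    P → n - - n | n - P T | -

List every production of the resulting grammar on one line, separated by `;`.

E → - T | n E'; T → n n | - n -; P → - | n - P'; E' → ε | P; P' → - n | P T

E has alternatives sharing prefix 'n': factor to E → n E' with E' → ε | P.
P has alternatives sharing prefix 'n -': factor to P → n - P' with P' → - n | P T.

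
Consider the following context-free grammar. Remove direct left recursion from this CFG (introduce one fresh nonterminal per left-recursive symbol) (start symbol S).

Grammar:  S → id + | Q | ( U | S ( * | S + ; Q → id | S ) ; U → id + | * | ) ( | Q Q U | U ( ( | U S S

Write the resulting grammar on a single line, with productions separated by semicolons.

Directly left-recursive nonterminals: S, U.
For S: α = {( *, +}, β = {id +, Q, ( U}. Rewrite as S → β S' and S' → α S' | ε.
For U: α = {( (, S S}, β = {id +, *, ) (, Q Q U}. Rewrite as U → β U' and U' → α U' | ε.

S → id + S' | Q S' | ( U S'; Q → id | S ); U → id + U' | * U' | ) ( U' | Q Q U U'; S' → ( * S' | + S' | ε; U' → ( ( U' | S S U' | ε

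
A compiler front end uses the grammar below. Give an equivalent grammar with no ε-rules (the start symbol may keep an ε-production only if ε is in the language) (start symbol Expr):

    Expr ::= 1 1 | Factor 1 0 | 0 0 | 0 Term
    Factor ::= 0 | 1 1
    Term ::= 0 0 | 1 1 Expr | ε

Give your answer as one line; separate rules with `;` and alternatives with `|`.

Expr ::= 1 1 | Factor 1 0 | 0 0 | 0 Term | 0; Factor ::= 0 | 1 1; Term ::= 0 0 | 1 1 Expr

Nullable set = {Term}.
ε ∉ L(G), so no ε-production is kept.
For each production, add variants omitting each subset of nullable occurrences: Expr → 0 Term gives 0 Term | 0.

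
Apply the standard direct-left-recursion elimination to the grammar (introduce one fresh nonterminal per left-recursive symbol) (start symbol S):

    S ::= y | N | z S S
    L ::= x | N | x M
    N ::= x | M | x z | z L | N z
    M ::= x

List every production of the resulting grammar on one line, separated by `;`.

S ::= y | N | z S S; L ::= x | N | x M; N ::= x N' | M N' | x z N' | z L N'; M ::= x; N' ::= z N' | ε

Directly left-recursive nonterminal: N.
For N: α = {z}, β = {x, M, x z, z L}. Rewrite as N → β N' and N' → α N' | ε.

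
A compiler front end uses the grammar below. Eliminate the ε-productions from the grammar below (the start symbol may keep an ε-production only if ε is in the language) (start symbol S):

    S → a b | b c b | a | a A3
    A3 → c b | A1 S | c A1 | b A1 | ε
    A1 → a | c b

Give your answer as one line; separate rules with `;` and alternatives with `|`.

The nullable symbols are {A3}.
ε ∉ L(G), so no ε-production is kept.

S → a b | b c b | a | a A3; A3 → c b | A1 S | c A1 | b A1; A1 → a | c b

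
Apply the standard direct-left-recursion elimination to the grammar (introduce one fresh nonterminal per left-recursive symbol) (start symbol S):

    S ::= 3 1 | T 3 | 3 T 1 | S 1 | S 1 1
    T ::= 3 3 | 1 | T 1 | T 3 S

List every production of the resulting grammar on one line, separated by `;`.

S ::= 3 1 S' | T 3 S' | 3 T 1 S'; T ::= 3 3 T' | 1 T'; S' ::= 1 S' | 1 1 S' | ε; T' ::= 1 T' | 3 S T' | ε

Left recursion appears on S, T.
For S: α = {1, 1 1}, β = {3 1, T 3, 3 T 1}. Rewrite as S → β S' and S' → α S' | ε.
For T: α = {1, 3 S}, β = {3 3, 1}. Rewrite as T → β T' and T' → α T' | ε.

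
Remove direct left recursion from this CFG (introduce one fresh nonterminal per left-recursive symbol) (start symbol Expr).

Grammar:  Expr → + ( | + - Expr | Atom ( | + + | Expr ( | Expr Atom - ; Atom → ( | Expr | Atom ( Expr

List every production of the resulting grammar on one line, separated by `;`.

Left recursion appears on Expr, Atom.
For Expr: α = {(, Atom -}, β = {+ (, + - Expr, Atom (, + +}. Rewrite as Expr → β Expr1 and Expr1 → α Expr1 | ε.
For Atom: α = {( Expr}, β = {(, Expr}. Rewrite as Atom → β Atom1 and Atom1 → α Atom1 | ε.

Expr → + ( Expr1 | + - Expr Expr1 | Atom ( Expr1 | + + Expr1; Atom → ( Atom1 | Expr Atom1; Expr1 → ( Expr1 | Atom - Expr1 | ε; Atom1 → ( Expr Atom1 | ε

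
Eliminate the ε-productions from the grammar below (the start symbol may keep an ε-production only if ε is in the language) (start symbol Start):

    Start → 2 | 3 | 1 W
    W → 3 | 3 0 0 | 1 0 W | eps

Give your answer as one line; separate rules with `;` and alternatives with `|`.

Nullable nonterminals: {W}.
ε ∉ L(G), so no ε-production is kept.
For each production, add variants omitting each subset of nullable occurrences: Start → 1 W gives 1 W | 1. W → 1 0 W gives 1 0 W | 1 0.

Start → 2 | 3 | 1 W | 1; W → 3 | 3 0 0 | 1 0 W | 1 0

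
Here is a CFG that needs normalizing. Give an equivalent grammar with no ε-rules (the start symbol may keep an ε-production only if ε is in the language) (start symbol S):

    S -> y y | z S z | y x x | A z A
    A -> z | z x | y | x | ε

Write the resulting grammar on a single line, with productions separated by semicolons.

S -> y y | z S z | y x x | A z A | A z | z A | z; A -> z | z x | y | x

Nullable nonterminals: {A}.
ε ∉ L(G), so no ε-production is kept.
Expand every rule over subsets of its nullable positions: S → A z A gives A z A | A z | z A | z.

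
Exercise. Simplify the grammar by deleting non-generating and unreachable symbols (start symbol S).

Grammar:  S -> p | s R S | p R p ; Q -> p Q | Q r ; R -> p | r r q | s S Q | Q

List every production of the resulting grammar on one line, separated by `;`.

Generating nonterminals: {R, S}.
Reachable from S after that: {R, S}.
Removed useless symbols: {Q} and every production mentioning them.

S -> p | s R S | p R p; R -> p | r r q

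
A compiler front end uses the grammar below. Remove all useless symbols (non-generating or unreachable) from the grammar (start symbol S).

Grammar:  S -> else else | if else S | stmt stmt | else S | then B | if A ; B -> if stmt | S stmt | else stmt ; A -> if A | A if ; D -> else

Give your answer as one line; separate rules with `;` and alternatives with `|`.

S -> else else | if else S | stmt stmt | else S | then B; B -> if stmt | S stmt | else stmt

Generating nonterminals: {B, D, S}.
Reachable from S after that: {B, S}.
Removed useless symbols: {A, D} and every production mentioning them.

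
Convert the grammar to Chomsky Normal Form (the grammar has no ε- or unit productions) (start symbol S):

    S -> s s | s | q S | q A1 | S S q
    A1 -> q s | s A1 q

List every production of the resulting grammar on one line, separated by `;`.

Introduce a nonterminal for each terminal appearing in a rule of length ≥ 2: X1 → s, X2 → q.
Binarize each right-hand side of length ≥ 3 by chaining fresh nonterminals (Y1, Y2, …): affected rules were S → S S X2; A1 → X1 A1 X2.

S -> X1 X1 | s | X2 S | X2 A1 | S Y1; A1 -> X2 X1 | X1 Y2; X1 -> s; X2 -> q; Y1 -> S X2; Y2 -> A1 X2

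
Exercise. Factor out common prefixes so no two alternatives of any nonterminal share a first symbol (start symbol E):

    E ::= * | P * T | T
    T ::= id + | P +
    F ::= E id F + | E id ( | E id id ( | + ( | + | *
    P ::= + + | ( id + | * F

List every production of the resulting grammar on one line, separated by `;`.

E ::= * | P * T | T; T ::= id + | P +; F ::= * | E id F' | + F''; P ::= + + | ( id + | * F; F' ::= F + | ( | id (; F'' ::= ( | ε

F has alternatives sharing prefix 'E id': factor to F → E id F' with F' → F + | ( | id (.
F has alternatives sharing prefix '+': factor to F → + F'' with F'' → ( | ε.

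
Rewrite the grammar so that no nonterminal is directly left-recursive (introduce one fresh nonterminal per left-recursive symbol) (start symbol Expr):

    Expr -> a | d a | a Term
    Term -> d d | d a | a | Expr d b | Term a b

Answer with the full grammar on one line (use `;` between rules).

Expr -> a | d a | a Term; Term -> d d Term1 | d a Term1 | a Term1 | Expr d b Term1; Term1 -> a b Term1 | epsilon

Directly left-recursive nonterminal: Term.
For Term: α = {a b}, β = {d d, d a, a, Expr d b}. Rewrite as Term → β Term1 and Term1 → α Term1 | ε.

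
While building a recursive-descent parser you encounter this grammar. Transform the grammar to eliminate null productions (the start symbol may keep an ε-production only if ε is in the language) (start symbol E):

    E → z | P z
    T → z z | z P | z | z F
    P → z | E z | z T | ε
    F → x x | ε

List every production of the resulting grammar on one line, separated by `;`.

Nullable set = {F, P}.
ε ∉ L(G), so no ε-production is kept.
Add the nullable-subset variants: T → z P gives z P | z.

E → z | P z; T → z z | z P | z | z F; P → z | E z | z T; F → x x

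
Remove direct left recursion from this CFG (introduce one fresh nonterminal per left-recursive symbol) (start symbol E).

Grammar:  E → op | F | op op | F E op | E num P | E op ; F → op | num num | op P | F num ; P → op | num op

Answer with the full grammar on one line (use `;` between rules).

Left recursion appears on E, F.
For E: α = {num P, op}, β = {op, F, op op, F E op}. Rewrite as E → β E' and E' → α E' | ε.
For F: α = {num}, β = {op, num num, op P}. Rewrite as F → β F' and F' → α F' | ε.

E → op E' | F E' | op op E' | F E op E'; F → op F' | num num F' | op P F'; P → op | num op; E' → num P E' | op E' | epsilon; F' → num F' | epsilon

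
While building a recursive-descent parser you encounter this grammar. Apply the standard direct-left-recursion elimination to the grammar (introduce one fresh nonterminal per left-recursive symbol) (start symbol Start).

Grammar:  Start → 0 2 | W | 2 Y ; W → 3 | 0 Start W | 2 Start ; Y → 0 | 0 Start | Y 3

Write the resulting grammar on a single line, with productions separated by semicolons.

Start → 0 2 | W | 2 Y; W → 3 | 0 Start W | 2 Start; Y → 0 Y1 | 0 Start Y1; Y1 → 3 Y1 | ε

Directly left-recursive nonterminal: Y.
For Y: α = {3}, β = {0, 0 Start}. Rewrite as Y → β Y1 and Y1 → α Y1 | ε.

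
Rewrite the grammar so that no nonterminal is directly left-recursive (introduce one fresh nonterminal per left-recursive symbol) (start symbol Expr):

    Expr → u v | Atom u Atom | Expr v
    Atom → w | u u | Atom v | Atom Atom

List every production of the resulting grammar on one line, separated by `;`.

Directly left-recursive nonterminals: Expr, Atom.
For Expr: α = {v}, β = {u v, Atom u Atom}. Rewrite as Expr → β Expr1 and Expr1 → α Expr1 | ε.
For Atom: α = {v, Atom}, β = {w, u u}. Rewrite as Atom → β Atom1 and Atom1 → α Atom1 | ε.

Expr → u v Expr1 | Atom u Atom Expr1; Atom → w Atom1 | u u Atom1; Expr1 → v Expr1 | ε; Atom1 → v Atom1 | Atom Atom1 | ε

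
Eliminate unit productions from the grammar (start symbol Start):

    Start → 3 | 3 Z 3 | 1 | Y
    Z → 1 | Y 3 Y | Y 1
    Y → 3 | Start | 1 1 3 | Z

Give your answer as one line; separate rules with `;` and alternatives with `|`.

Unit pairs: Start ⇒* {Y, Z}; Y ⇒* {Start, Z}.
For every A with A ⇒* B via unit rules, add B's non-unit alternatives to A; then delete every rule of the form X → Y.

Start → 1 | Y 3 Y | Y 1 | 3 | 3 Z 3 | 1 1 3; Z → 1 | Y 3 Y | Y 1; Y → 1 | Y 3 Y | Y 1 | 3 | 3 Z 3 | 1 1 3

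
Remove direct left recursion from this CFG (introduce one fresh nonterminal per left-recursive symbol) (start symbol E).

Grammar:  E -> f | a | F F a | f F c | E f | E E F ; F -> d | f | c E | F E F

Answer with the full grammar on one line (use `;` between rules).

Directly left-recursive nonterminals: E, F.
For E: α = {f, E F}, β = {f, a, F F a, f F c}. Rewrite as E → β E' and E' → α E' | ε.
For F: α = {E F}, β = {d, f, c E}. Rewrite as F → β F' and F' → α F' | ε.

E -> f E' | a E' | F F a E' | f F c E'; F -> d F' | f F' | c E F'; E' -> f E' | E F E' | ε; F' -> E F F' | ε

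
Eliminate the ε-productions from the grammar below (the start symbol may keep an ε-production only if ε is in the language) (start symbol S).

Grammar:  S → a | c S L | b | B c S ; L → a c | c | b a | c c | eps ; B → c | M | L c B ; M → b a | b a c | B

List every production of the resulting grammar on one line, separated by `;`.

The nullable symbols are {L}.
ε ∉ L(G), so no ε-production is kept.
Add the nullable-subset variants: S → c S L gives c S L | c S. B → L c B gives L c B | c B.

S → a | c S L | c S | b | B c S; L → a c | c | b a | c c; B → c | M | L c B | c B; M → b a | b a c | B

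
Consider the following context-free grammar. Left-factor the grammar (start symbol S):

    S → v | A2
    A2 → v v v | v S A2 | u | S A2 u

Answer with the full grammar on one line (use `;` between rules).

S → v | A2; A2 → u | S A2 u | v A2'; A2' → v v | S A2

A2 has alternatives sharing prefix 'v': factor to A2 → v A2' with A2' → v v | S A2.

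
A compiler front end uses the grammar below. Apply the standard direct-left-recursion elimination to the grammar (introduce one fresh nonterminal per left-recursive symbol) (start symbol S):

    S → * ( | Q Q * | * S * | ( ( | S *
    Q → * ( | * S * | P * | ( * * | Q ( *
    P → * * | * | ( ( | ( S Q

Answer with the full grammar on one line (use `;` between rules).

Directly left-recursive nonterminals: S, Q.
For S: α = {*}, β = {* (, Q Q *, * S *, ( (}. Rewrite as S → β S' and S' → α S' | ε.
For Q: α = {( *}, β = {* (, * S *, P *, ( * *}. Rewrite as Q → β Q' and Q' → α Q' | ε.

S → * ( S' | Q Q * S' | * S * S' | ( ( S'; Q → * ( Q' | * S * Q' | P * Q' | ( * * Q'; P → * * | * | ( ( | ( S Q; S' → * S' | ε; Q' → ( * Q' | ε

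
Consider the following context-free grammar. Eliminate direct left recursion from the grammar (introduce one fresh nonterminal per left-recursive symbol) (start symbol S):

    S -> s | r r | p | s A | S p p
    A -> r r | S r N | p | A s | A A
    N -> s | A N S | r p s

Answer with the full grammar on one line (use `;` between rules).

S -> s S' | r r S' | p S' | s A S'; A -> r r A' | S r N A' | p A'; N -> s | A N S | r p s; S' -> p p S' | ε; A' -> s A' | A A' | ε

S, A are directly left-recursive.
For S: α = {p p}, β = {s, r r, p, s A}. Rewrite as S → β S' and S' → α S' | ε.
For A: α = {s, A}, β = {r r, S r N, p}. Rewrite as A → β A' and A' → α A' | ε.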